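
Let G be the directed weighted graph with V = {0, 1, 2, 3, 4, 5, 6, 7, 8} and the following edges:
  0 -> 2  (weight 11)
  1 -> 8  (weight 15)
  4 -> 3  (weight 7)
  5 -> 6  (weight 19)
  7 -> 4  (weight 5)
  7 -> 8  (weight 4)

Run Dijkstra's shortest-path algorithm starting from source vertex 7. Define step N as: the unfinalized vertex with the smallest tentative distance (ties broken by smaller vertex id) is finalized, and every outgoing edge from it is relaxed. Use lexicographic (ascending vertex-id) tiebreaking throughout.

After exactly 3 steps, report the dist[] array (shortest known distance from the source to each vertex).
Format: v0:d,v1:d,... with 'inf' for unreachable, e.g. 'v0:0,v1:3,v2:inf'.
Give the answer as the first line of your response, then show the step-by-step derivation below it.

v0:inf,v1:inf,v2:inf,v3:12,v4:5,v5:inf,v6:inf,v7:0,v8:4

step 1: dist = v0:inf,v1:inf,v2:inf,v3:inf,v4:5,v5:inf,v6:inf,v7:0,v8:4
step 2: dist = v0:inf,v1:inf,v2:inf,v3:inf,v4:5,v5:inf,v6:inf,v7:0,v8:4
step 3: dist = v0:inf,v1:inf,v2:inf,v3:12,v4:5,v5:inf,v6:inf,v7:0,v8:4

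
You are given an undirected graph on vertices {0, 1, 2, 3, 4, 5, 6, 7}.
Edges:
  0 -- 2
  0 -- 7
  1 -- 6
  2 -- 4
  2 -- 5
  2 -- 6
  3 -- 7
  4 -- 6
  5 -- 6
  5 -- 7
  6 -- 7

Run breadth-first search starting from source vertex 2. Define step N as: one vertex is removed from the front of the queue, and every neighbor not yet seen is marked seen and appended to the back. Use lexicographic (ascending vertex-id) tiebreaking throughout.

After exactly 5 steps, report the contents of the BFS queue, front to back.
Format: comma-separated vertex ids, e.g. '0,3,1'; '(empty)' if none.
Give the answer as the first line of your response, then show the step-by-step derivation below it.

7,1

step 1: dequeue 2; queue=[0,4,5,6]; order=2
step 2: dequeue 0; queue=[4,5,6,7]; order=2,0
step 3: dequeue 4; queue=[5,6,7]; order=2,0,4
step 4: dequeue 5; queue=[6,7]; order=2,0,4,5
step 5: dequeue 6; queue=[7,1]; order=2,0,4,5,6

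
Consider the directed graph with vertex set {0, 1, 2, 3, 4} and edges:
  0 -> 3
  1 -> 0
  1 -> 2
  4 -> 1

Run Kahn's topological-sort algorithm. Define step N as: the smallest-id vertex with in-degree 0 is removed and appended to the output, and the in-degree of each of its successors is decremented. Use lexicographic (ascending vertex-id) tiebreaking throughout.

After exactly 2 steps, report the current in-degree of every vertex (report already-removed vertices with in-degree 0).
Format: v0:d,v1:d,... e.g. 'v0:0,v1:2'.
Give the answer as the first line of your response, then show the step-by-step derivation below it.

v0:0,v1:0,v2:0,v3:1,v4:0

step 1: output 4; order=[4]; indeg=(1,0,1,1,0)
step 2: output 1; order=[4,1]; indeg=(0,0,0,1,0)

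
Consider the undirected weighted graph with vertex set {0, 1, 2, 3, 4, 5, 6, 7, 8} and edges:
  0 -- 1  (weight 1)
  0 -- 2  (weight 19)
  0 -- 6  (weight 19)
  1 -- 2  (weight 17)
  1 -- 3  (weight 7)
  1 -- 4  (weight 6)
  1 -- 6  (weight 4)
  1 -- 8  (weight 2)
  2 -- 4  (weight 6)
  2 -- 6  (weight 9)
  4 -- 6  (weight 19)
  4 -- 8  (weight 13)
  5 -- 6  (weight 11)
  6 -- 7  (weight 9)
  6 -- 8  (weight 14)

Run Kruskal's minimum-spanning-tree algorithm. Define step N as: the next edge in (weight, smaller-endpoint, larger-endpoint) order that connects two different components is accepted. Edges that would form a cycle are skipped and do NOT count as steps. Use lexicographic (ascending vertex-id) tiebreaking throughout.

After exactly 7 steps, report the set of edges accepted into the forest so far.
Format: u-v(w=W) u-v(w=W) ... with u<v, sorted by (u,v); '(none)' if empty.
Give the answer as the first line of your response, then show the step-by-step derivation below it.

0-1(w=1) 1-3(w=7) 1-4(w=6) 1-6(w=4) 1-8(w=2) 2-4(w=6) 6-7(w=9)

step 1: add edge 0-1 (w=1); MST = {0-1(w=1)}
step 2: add edge 1-8 (w=2); MST = {0-1(w=1) 1-8(w=2)}
step 3: add edge 1-6 (w=4); MST = {0-1(w=1) 1-6(w=4) 1-8(w=2)}
step 4: add edge 1-4 (w=6); MST = {0-1(w=1) 1-4(w=6) 1-6(w=4) 1-8(w=2)}
step 5: add edge 2-4 (w=6); MST = {0-1(w=1) 1-4(w=6) 1-6(w=4) 1-8(w=2) 2-4(w=6)}
step 6: add edge 1-3 (w=7); MST = {0-1(w=1) 1-3(w=7) 1-4(w=6) 1-6(w=4) 1-8(w=2) 2-4(w=6)}
step 7: add edge 6-7 (w=9); MST = {0-1(w=1) 1-3(w=7) 1-4(w=6) 1-6(w=4) 1-8(w=2) 2-4(w=6) 6-7(w=9)}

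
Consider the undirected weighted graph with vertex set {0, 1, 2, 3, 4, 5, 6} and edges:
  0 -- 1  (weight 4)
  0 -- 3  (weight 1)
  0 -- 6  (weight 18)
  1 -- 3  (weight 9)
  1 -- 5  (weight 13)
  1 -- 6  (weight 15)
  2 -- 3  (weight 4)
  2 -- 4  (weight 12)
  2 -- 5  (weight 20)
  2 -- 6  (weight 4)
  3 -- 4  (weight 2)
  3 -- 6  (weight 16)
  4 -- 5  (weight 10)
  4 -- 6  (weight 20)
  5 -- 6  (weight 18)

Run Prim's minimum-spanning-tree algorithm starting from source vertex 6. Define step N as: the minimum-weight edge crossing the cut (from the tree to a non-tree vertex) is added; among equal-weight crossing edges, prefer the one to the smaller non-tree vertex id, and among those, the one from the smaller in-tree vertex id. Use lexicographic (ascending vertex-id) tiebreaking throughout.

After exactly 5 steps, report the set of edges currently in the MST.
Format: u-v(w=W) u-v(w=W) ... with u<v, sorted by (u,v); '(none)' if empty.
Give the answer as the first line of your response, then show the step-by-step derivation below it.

0-1(w=4) 0-3(w=1) 2-3(w=4) 2-6(w=4) 3-4(w=2)

step 1: add edge 2-6 (w=4); MST = {2-6(w=4)}
step 2: add edge 2-3 (w=4); MST = {2-3(w=4) 2-6(w=4)}
step 3: add edge 0-3 (w=1); MST = {0-3(w=1) 2-3(w=4) 2-6(w=4)}
step 4: add edge 3-4 (w=2); MST = {0-3(w=1) 2-3(w=4) 2-6(w=4) 3-4(w=2)}
step 5: add edge 0-1 (w=4); MST = {0-1(w=4) 0-3(w=1) 2-3(w=4) 2-6(w=4) 3-4(w=2)}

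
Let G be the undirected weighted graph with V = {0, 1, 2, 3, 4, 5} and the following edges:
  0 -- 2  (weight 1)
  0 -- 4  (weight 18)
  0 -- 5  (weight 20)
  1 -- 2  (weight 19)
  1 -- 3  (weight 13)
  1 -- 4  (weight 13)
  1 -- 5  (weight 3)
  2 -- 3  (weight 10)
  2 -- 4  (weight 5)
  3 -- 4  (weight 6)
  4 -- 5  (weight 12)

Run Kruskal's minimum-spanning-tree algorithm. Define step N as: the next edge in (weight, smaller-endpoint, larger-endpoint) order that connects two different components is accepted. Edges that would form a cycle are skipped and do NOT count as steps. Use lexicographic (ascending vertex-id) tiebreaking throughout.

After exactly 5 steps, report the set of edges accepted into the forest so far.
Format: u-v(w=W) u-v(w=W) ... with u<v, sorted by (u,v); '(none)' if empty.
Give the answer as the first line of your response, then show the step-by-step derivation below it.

0-2(w=1) 1-5(w=3) 2-4(w=5) 3-4(w=6) 4-5(w=12)

step 1: add edge 0-2 (w=1); MST = {0-2(w=1)}
step 2: add edge 1-5 (w=3); MST = {0-2(w=1) 1-5(w=3)}
step 3: add edge 2-4 (w=5); MST = {0-2(w=1) 1-5(w=3) 2-4(w=5)}
step 4: add edge 3-4 (w=6); MST = {0-2(w=1) 1-5(w=3) 2-4(w=5) 3-4(w=6)}
step 5: add edge 4-5 (w=12); MST = {0-2(w=1) 1-5(w=3) 2-4(w=5) 3-4(w=6) 4-5(w=12)}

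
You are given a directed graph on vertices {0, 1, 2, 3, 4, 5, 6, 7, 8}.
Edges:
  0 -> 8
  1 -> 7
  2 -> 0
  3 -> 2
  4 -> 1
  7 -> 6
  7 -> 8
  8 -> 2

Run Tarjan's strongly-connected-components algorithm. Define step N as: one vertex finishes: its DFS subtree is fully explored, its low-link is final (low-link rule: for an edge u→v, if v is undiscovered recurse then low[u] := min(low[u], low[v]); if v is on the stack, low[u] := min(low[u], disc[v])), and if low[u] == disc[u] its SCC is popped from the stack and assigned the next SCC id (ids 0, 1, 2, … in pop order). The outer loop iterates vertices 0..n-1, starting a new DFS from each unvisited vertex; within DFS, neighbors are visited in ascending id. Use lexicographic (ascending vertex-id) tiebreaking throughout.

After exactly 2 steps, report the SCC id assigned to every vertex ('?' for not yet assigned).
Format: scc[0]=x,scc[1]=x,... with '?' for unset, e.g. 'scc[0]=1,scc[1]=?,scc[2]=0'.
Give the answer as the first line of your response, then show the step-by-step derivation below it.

scc[0]=?,scc[1]=?,scc[2]=?,scc[3]=?,scc[4]=?,scc[5]=?,scc[6]=?,scc[7]=?,scc[8]=?

step 1: low=(low[0]=0,low[1]=?,low[2]=0,low[3]=?,low[4]=?,low[5]=?,low[6]=?,low[7]=?,low[8]=1); scc=(scc[0]=?,scc[1]=?,scc[2]=?,scc[3]=?,scc[4]=?,scc[5]=?,scc[6]=?,scc[7]=?,scc[8]=?)
step 2: low=(low[0]=0,low[1]=?,low[2]=0,low[3]=?,low[4]=?,low[5]=?,low[6]=?,low[7]=?,low[8]=0); scc=(scc[0]=?,scc[1]=?,scc[2]=?,scc[3]=?,scc[4]=?,scc[5]=?,scc[6]=?,scc[7]=?,scc[8]=?)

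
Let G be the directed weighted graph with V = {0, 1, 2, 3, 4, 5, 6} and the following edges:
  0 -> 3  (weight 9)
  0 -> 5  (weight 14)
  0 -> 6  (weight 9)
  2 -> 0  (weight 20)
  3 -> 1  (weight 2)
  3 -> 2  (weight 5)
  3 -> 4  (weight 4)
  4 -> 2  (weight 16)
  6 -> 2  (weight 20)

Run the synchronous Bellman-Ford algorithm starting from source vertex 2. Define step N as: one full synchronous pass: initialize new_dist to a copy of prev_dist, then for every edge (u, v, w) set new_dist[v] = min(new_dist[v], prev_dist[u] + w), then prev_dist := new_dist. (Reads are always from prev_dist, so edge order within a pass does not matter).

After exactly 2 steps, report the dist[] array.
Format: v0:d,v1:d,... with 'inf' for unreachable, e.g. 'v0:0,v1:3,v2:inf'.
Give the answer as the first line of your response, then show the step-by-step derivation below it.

v0:20,v1:inf,v2:0,v3:29,v4:inf,v5:34,v6:29

step 1: dist = v0:20,v1:inf,v2:0,v3:inf,v4:inf,v5:inf,v6:inf
step 2: dist = v0:20,v1:inf,v2:0,v3:29,v4:inf,v5:34,v6:29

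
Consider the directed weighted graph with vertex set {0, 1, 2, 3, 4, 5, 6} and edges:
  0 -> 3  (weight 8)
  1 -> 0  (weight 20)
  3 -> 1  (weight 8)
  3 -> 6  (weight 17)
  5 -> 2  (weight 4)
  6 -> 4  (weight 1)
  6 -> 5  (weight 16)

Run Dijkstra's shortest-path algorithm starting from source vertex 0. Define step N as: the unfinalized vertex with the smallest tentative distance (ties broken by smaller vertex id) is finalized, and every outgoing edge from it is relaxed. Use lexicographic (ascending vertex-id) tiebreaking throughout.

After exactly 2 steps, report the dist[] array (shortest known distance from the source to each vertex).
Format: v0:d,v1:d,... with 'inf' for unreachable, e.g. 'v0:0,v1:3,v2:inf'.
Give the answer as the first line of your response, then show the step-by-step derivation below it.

v0:0,v1:16,v2:inf,v3:8,v4:inf,v5:inf,v6:25

step 1: dist = v0:0,v1:inf,v2:inf,v3:8,v4:inf,v5:inf,v6:inf
step 2: dist = v0:0,v1:16,v2:inf,v3:8,v4:inf,v5:inf,v6:25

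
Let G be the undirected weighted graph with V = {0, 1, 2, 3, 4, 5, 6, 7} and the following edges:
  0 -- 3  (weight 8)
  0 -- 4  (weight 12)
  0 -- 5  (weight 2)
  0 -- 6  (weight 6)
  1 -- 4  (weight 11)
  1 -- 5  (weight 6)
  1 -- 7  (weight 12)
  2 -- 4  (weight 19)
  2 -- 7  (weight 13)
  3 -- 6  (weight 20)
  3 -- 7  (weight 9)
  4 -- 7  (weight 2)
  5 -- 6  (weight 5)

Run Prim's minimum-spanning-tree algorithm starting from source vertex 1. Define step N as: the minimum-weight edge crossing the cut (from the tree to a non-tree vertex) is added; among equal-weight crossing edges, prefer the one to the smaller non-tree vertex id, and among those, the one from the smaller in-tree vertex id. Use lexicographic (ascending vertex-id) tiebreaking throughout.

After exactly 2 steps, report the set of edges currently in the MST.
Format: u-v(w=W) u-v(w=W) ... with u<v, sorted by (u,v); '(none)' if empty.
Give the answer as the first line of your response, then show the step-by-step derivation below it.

0-5(w=2) 1-5(w=6)

step 1: add edge 1-5 (w=6); MST = {1-5(w=6)}
step 2: add edge 0-5 (w=2); MST = {0-5(w=2) 1-5(w=6)}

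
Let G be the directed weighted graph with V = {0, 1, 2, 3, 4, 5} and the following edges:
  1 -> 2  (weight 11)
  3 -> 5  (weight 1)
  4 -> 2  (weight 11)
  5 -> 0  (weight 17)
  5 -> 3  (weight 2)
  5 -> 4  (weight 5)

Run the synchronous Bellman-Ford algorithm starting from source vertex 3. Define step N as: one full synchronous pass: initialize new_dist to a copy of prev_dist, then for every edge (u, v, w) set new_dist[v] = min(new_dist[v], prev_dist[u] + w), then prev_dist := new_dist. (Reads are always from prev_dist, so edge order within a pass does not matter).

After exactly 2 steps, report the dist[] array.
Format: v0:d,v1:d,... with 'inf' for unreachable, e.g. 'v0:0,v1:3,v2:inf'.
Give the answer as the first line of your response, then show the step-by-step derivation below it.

v0:18,v1:inf,v2:inf,v3:0,v4:6,v5:1

step 1: dist = v0:inf,v1:inf,v2:inf,v3:0,v4:inf,v5:1
step 2: dist = v0:18,v1:inf,v2:inf,v3:0,v4:6,v5:1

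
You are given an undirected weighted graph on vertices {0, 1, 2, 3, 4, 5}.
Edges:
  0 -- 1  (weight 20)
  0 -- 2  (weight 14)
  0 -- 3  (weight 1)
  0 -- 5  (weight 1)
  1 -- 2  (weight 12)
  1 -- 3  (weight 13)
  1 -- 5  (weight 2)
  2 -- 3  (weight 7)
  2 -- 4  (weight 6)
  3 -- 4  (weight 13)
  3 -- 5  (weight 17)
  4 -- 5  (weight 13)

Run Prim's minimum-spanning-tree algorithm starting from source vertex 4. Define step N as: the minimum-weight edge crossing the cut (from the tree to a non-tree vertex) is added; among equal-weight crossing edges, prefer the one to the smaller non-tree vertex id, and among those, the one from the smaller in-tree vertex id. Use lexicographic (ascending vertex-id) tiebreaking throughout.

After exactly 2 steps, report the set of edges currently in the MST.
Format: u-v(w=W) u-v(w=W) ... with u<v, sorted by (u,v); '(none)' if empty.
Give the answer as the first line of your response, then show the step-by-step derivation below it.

2-3(w=7) 2-4(w=6)

step 1: add edge 2-4 (w=6); MST = {2-4(w=6)}
step 2: add edge 2-3 (w=7); MST = {2-3(w=7) 2-4(w=6)}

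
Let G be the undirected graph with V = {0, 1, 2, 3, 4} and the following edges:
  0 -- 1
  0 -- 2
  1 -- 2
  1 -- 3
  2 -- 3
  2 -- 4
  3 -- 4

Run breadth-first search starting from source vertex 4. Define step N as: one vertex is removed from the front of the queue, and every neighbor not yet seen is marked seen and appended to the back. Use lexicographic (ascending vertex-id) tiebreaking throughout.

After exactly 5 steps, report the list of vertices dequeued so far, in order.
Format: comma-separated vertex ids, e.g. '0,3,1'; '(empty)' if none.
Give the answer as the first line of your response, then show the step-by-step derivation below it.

4,2,3,0,1

step 1: dequeue 4; queue=[2,3]; order=4
step 2: dequeue 2; queue=[3,0,1]; order=4,2
step 3: dequeue 3; queue=[0,1]; order=4,2,3
step 4: dequeue 0; queue=[1]; order=4,2,3,0
step 5: dequeue 1; queue=[(empty)]; order=4,2,3,0,1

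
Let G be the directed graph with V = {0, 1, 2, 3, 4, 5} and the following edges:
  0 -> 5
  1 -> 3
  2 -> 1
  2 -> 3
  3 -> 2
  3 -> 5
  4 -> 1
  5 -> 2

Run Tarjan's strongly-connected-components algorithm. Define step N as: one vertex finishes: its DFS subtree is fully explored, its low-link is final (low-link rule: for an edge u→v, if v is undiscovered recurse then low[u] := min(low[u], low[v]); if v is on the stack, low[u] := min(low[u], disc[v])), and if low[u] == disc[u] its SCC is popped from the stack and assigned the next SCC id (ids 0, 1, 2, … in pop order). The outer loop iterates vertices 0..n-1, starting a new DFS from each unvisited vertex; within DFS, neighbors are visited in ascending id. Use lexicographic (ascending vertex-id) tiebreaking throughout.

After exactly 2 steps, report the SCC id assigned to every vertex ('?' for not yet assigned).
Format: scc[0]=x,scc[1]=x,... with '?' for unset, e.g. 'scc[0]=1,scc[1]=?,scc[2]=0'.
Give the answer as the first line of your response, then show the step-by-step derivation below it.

scc[0]=?,scc[1]=?,scc[2]=?,scc[3]=?,scc[4]=?,scc[5]=?

step 1: low=(low[0]=0,low[1]=3,low[2]=2,low[3]=1,low[4]=?,low[5]=1); scc=(scc[0]=?,scc[1]=?,scc[2]=?,scc[3]=?,scc[4]=?,scc[5]=?)
step 2: low=(low[0]=0,low[1]=1,low[2]=2,low[3]=1,low[4]=?,low[5]=1); scc=(scc[0]=?,scc[1]=?,scc[2]=?,scc[3]=?,scc[4]=?,scc[5]=?)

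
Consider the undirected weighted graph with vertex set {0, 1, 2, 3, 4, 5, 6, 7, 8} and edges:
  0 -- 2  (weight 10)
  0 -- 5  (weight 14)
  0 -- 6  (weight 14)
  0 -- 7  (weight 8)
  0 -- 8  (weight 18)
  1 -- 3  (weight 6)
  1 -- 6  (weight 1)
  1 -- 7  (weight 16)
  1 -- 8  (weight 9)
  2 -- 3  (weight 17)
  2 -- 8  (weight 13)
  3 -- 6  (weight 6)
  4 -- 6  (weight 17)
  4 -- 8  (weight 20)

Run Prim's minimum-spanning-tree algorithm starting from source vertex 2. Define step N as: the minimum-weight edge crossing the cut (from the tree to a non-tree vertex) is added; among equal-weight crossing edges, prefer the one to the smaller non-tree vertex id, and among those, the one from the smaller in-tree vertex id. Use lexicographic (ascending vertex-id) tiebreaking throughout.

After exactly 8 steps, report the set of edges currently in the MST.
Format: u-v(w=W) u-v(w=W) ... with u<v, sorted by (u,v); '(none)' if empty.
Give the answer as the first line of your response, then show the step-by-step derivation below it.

0-2(w=10) 0-5(w=14) 0-7(w=8) 1-3(w=6) 1-6(w=1) 1-8(w=9) 2-8(w=13) 4-6(w=17)

step 1: add edge 0-2 (w=10); MST = {0-2(w=10)}
step 2: add edge 0-7 (w=8); MST = {0-2(w=10) 0-7(w=8)}
step 3: add edge 2-8 (w=13); MST = {0-2(w=10) 0-7(w=8) 2-8(w=13)}
step 4: add edge 1-8 (w=9); MST = {0-2(w=10) 0-7(w=8) 1-8(w=9) 2-8(w=13)}
step 5: add edge 1-6 (w=1); MST = {0-2(w=10) 0-7(w=8) 1-6(w=1) 1-8(w=9) 2-8(w=13)}
step 6: add edge 1-3 (w=6); MST = {0-2(w=10) 0-7(w=8) 1-3(w=6) 1-6(w=1) 1-8(w=9) 2-8(w=13)}
step 7: add edge 0-5 (w=14); MST = {0-2(w=10) 0-5(w=14) 0-7(w=8) 1-3(w=6) 1-6(w=1) 1-8(w=9) 2-8(w=13)}
step 8: add edge 4-6 (w=17); MST = {0-2(w=10) 0-5(w=14) 0-7(w=8) 1-3(w=6) 1-6(w=1) 1-8(w=9) 2-8(w=13) 4-6(w=17)}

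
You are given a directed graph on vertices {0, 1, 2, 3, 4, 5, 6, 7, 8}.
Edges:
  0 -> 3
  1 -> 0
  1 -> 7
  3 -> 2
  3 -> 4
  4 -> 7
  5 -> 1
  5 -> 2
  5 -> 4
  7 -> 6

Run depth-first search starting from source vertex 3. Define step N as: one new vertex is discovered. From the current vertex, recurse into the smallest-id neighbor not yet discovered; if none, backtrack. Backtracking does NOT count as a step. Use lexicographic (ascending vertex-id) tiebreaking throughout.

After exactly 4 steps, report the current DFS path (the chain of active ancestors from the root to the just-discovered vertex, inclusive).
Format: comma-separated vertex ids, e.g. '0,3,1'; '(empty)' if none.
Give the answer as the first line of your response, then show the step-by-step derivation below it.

3,4,7

step 1: discover 3; path=3; order=3
step 2: discover 2; path=3>2; order=3,2
step 3: discover 4; path=3>4; order=3,2,4
step 4: discover 7; path=3>4>7; order=3,2,4,7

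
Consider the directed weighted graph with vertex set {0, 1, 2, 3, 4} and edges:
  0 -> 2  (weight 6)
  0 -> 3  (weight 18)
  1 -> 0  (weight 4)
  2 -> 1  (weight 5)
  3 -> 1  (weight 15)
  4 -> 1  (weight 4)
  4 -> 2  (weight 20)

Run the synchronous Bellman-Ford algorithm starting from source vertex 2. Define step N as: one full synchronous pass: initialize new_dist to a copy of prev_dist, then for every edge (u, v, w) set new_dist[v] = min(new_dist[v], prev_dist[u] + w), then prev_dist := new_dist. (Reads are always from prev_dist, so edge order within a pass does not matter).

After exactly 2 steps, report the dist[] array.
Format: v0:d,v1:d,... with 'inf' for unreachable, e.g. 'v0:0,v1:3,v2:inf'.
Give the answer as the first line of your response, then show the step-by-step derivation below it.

v0:9,v1:5,v2:0,v3:inf,v4:inf

step 1: dist = v0:inf,v1:5,v2:0,v3:inf,v4:inf
step 2: dist = v0:9,v1:5,v2:0,v3:inf,v4:inf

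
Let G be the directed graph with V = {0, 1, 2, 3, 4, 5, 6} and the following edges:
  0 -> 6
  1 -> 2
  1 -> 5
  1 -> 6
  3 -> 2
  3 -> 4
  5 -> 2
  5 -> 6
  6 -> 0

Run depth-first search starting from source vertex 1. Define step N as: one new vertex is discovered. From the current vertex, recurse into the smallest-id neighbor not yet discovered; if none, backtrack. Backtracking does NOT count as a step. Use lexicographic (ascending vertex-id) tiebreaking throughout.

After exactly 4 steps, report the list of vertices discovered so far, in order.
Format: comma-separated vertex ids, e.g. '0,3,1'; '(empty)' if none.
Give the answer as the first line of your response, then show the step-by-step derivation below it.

1,2,5,6

step 1: discover 1; path=1; order=1
step 2: discover 2; path=1>2; order=1,2
step 3: discover 5; path=1>5; order=1,2,5
step 4: discover 6; path=1>5>6; order=1,2,5,6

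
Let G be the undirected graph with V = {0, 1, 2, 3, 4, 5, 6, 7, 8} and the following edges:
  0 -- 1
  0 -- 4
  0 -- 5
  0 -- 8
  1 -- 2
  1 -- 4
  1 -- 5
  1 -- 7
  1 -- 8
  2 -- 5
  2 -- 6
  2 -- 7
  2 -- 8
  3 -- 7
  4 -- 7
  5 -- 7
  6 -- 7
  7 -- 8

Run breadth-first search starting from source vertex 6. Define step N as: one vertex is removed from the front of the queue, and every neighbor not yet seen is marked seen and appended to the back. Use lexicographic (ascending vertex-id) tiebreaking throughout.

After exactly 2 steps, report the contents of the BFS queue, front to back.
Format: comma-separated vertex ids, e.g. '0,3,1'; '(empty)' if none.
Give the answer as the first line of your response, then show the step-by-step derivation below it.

7,1,5,8

step 1: dequeue 6; queue=[2,7]; order=6
step 2: dequeue 2; queue=[7,1,5,8]; order=6,2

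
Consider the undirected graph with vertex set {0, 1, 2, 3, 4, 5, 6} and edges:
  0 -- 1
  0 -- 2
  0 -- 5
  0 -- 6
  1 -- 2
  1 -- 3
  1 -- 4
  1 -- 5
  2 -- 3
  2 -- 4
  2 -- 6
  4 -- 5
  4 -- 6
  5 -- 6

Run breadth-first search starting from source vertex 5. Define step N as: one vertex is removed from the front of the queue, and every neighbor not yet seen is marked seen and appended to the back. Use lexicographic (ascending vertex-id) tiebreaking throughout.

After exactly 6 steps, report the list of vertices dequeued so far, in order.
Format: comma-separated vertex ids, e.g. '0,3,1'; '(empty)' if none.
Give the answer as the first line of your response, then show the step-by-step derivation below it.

5,0,1,4,6,2

step 1: dequeue 5; queue=[0,1,4,6]; order=5
step 2: dequeue 0; queue=[1,4,6,2]; order=5,0
step 3: dequeue 1; queue=[4,6,2,3]; order=5,0,1
step 4: dequeue 4; queue=[6,2,3]; order=5,0,1,4
step 5: dequeue 6; queue=[2,3]; order=5,0,1,4,6
step 6: dequeue 2; queue=[3]; order=5,0,1,4,6,2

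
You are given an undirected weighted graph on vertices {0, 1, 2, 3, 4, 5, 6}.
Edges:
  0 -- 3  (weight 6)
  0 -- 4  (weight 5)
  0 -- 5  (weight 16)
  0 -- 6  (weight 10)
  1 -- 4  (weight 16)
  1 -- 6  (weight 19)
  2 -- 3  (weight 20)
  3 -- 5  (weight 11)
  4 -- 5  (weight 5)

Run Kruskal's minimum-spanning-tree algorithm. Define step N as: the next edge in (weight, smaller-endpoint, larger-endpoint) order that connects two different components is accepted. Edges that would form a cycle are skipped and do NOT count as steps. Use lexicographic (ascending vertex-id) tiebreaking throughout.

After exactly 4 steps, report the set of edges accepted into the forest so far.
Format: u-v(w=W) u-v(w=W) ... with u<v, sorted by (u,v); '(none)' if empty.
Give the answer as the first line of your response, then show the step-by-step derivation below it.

0-3(w=6) 0-4(w=5) 0-6(w=10) 4-5(w=5)

step 1: add edge 0-4 (w=5); MST = {0-4(w=5)}
step 2: add edge 4-5 (w=5); MST = {0-4(w=5) 4-5(w=5)}
step 3: add edge 0-3 (w=6); MST = {0-3(w=6) 0-4(w=5) 4-5(w=5)}
step 4: add edge 0-6 (w=10); MST = {0-3(w=6) 0-4(w=5) 0-6(w=10) 4-5(w=5)}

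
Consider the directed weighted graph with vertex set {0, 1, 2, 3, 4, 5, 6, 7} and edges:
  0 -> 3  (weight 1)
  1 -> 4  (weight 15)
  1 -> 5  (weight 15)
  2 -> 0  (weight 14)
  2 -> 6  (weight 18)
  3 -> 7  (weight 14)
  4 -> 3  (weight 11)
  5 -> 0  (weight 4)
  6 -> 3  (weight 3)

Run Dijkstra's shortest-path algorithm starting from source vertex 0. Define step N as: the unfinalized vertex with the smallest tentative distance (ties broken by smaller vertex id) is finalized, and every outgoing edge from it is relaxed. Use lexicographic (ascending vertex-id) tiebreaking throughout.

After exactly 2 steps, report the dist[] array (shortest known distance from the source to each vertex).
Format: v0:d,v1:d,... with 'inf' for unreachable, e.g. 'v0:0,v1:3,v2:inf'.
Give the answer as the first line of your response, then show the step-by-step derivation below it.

v0:0,v1:inf,v2:inf,v3:1,v4:inf,v5:inf,v6:inf,v7:15

step 1: dist = v0:0,v1:inf,v2:inf,v3:1,v4:inf,v5:inf,v6:inf,v7:inf
step 2: dist = v0:0,v1:inf,v2:inf,v3:1,v4:inf,v5:inf,v6:inf,v7:15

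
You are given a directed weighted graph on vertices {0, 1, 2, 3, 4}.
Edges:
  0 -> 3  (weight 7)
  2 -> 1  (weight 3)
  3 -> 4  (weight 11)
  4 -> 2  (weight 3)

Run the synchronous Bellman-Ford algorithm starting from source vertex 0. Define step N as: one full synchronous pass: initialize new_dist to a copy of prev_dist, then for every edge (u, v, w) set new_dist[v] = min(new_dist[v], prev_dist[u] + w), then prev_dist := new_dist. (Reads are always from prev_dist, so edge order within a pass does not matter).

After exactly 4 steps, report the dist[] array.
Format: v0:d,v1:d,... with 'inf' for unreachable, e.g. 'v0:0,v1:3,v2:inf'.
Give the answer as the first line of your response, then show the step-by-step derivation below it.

v0:0,v1:24,v2:21,v3:7,v4:18

step 1: dist = v0:0,v1:inf,v2:inf,v3:7,v4:inf
step 2: dist = v0:0,v1:inf,v2:inf,v3:7,v4:18
step 3: dist = v0:0,v1:inf,v2:21,v3:7,v4:18
step 4: dist = v0:0,v1:24,v2:21,v3:7,v4:18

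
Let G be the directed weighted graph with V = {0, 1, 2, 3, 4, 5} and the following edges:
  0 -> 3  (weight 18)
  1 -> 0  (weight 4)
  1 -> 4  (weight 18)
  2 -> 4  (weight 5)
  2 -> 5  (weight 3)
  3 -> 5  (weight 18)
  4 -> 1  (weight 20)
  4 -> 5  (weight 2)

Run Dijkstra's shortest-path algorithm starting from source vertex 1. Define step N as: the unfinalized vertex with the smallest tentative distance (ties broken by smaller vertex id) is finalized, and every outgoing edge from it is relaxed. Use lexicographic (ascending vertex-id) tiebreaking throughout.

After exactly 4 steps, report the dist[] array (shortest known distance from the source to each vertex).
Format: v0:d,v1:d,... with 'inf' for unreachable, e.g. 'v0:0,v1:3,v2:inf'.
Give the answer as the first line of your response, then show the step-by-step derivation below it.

v0:4,v1:0,v2:inf,v3:22,v4:18,v5:20

step 1: dist = v0:4,v1:0,v2:inf,v3:inf,v4:18,v5:inf
step 2: dist = v0:4,v1:0,v2:inf,v3:22,v4:18,v5:inf
step 3: dist = v0:4,v1:0,v2:inf,v3:22,v4:18,v5:20
step 4: dist = v0:4,v1:0,v2:inf,v3:22,v4:18,v5:20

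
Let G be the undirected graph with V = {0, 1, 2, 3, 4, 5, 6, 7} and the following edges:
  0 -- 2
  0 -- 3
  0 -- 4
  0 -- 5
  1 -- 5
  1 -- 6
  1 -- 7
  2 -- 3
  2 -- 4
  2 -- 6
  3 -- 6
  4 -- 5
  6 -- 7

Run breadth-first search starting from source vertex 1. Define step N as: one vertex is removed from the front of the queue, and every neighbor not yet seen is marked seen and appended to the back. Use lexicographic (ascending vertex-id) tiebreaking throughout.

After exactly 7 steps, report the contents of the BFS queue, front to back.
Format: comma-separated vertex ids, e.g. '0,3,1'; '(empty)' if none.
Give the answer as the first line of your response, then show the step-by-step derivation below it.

3

step 1: dequeue 1; queue=[5,6,7]; order=1
step 2: dequeue 5; queue=[6,7,0,4]; order=1,5
step 3: dequeue 6; queue=[7,0,4,2,3]; order=1,5,6
step 4: dequeue 7; queue=[0,4,2,3]; order=1,5,6,7
step 5: dequeue 0; queue=[4,2,3]; order=1,5,6,7,0
step 6: dequeue 4; queue=[2,3]; order=1,5,6,7,0,4
step 7: dequeue 2; queue=[3]; order=1,5,6,7,0,4,2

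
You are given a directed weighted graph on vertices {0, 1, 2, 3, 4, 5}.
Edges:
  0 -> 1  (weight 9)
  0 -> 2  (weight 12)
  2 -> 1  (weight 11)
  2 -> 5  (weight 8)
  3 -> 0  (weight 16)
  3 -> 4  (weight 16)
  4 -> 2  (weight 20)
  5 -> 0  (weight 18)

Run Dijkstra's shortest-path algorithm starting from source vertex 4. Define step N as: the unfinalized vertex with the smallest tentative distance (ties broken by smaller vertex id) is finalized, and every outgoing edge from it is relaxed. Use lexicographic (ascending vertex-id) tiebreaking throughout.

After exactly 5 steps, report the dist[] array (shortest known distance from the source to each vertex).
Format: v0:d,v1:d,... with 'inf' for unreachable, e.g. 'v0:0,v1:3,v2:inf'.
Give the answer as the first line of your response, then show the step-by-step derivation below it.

v0:46,v1:31,v2:20,v3:inf,v4:0,v5:28

step 1: dist = v0:inf,v1:inf,v2:20,v3:inf,v4:0,v5:inf
step 2: dist = v0:inf,v1:31,v2:20,v3:inf,v4:0,v5:28
step 3: dist = v0:46,v1:31,v2:20,v3:inf,v4:0,v5:28
step 4: dist = v0:46,v1:31,v2:20,v3:inf,v4:0,v5:28
step 5: dist = v0:46,v1:31,v2:20,v3:inf,v4:0,v5:28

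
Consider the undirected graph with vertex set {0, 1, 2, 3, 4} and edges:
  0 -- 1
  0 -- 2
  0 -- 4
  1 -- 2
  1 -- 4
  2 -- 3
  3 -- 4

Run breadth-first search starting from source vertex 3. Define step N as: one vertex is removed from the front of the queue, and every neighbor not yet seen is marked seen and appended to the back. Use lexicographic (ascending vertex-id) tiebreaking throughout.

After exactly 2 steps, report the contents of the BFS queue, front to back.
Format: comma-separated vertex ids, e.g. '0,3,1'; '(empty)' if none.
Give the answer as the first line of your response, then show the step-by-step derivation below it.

4,0,1

step 1: dequeue 3; queue=[2,4]; order=3
step 2: dequeue 2; queue=[4,0,1]; order=3,2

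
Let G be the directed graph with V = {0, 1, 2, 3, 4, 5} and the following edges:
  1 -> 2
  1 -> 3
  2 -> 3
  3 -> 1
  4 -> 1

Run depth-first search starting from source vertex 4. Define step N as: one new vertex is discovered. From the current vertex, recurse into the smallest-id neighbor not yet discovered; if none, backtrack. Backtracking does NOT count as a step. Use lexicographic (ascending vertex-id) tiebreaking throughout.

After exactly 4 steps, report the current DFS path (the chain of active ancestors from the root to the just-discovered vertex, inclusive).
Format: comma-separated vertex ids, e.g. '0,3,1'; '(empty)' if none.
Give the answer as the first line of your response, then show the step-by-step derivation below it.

4,1,2,3

step 1: discover 4; path=4; order=4
step 2: discover 1; path=4>1; order=4,1
step 3: discover 2; path=4>1>2; order=4,1,2
step 4: discover 3; path=4>1>2>3; order=4,1,2,3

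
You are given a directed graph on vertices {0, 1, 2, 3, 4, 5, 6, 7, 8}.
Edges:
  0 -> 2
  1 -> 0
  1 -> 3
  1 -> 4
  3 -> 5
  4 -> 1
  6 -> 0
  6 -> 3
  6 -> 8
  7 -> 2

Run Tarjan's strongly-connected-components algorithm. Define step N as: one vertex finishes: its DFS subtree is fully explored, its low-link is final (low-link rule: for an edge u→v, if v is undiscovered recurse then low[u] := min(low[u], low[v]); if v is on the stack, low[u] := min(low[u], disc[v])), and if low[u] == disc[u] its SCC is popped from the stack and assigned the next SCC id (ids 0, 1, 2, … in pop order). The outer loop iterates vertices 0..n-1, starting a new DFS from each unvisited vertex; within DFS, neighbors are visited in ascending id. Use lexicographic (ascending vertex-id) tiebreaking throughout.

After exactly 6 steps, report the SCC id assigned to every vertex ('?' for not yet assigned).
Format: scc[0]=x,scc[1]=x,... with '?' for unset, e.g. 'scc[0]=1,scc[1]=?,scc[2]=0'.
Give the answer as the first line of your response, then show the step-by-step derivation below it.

scc[0]=1,scc[1]=4,scc[2]=0,scc[3]=3,scc[4]=4,scc[5]=2,scc[6]=?,scc[7]=?,scc[8]=?

step 1: low=(low[0]=0,low[1]=?,low[2]=1,low[3]=?,low[4]=?,low[5]=?,low[6]=?,low[7]=?,low[8]=?); scc=(scc[0]=?,scc[1]=?,scc[2]=0,scc[3]=?,scc[4]=?,scc[5]=?,scc[6]=?,scc[7]=?,scc[8]=?)
step 2: low=(low[0]=0,low[1]=?,low[2]=1,low[3]=?,low[4]=?,low[5]=?,low[6]=?,low[7]=?,low[8]=?); scc=(scc[0]=1,scc[1]=?,scc[2]=0,scc[3]=?,scc[4]=?,scc[5]=?,scc[6]=?,scc[7]=?,scc[8]=?)
step 3: low=(low[0]=0,low[1]=2,low[2]=1,low[3]=3,low[4]=?,low[5]=4,low[6]=?,low[7]=?,low[8]=?); scc=(scc[0]=1,scc[1]=?,scc[2]=0,scc[3]=?,scc[4]=?,scc[5]=2,scc[6]=?,scc[7]=?,scc[8]=?)
step 4: low=(low[0]=0,low[1]=2,low[2]=1,low[3]=3,low[4]=?,low[5]=4,low[6]=?,low[7]=?,low[8]=?); scc=(scc[0]=1,scc[1]=?,scc[2]=0,scc[3]=3,scc[4]=?,scc[5]=2,scc[6]=?,scc[7]=?,scc[8]=?)
step 5: low=(low[0]=0,low[1]=2,low[2]=1,low[3]=3,low[4]=2,low[5]=4,low[6]=?,low[7]=?,low[8]=?); scc=(scc[0]=1,scc[1]=?,scc[2]=0,scc[3]=3,scc[4]=?,scc[5]=2,scc[6]=?,scc[7]=?,scc[8]=?)
step 6: low=(low[0]=0,low[1]=2,low[2]=1,low[3]=3,low[4]=2,low[5]=4,low[6]=?,low[7]=?,low[8]=?); scc=(scc[0]=1,scc[1]=4,scc[2]=0,scc[3]=3,scc[4]=4,scc[5]=2,scc[6]=?,scc[7]=?,scc[8]=?)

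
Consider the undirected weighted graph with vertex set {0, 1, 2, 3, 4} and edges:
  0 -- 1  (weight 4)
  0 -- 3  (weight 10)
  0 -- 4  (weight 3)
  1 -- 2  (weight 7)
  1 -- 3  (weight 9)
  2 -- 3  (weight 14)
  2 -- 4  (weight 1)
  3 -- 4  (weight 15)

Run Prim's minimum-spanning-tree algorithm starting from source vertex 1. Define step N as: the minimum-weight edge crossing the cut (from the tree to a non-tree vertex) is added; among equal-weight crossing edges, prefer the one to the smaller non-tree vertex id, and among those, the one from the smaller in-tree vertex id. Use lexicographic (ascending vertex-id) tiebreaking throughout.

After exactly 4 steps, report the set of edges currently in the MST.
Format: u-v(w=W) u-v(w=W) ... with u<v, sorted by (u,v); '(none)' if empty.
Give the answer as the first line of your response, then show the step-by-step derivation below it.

0-1(w=4) 0-4(w=3) 1-3(w=9) 2-4(w=1)

step 1: add edge 0-1 (w=4); MST = {0-1(w=4)}
step 2: add edge 0-4 (w=3); MST = {0-1(w=4) 0-4(w=3)}
step 3: add edge 2-4 (w=1); MST = {0-1(w=4) 0-4(w=3) 2-4(w=1)}
step 4: add edge 1-3 (w=9); MST = {0-1(w=4) 0-4(w=3) 1-3(w=9) 2-4(w=1)}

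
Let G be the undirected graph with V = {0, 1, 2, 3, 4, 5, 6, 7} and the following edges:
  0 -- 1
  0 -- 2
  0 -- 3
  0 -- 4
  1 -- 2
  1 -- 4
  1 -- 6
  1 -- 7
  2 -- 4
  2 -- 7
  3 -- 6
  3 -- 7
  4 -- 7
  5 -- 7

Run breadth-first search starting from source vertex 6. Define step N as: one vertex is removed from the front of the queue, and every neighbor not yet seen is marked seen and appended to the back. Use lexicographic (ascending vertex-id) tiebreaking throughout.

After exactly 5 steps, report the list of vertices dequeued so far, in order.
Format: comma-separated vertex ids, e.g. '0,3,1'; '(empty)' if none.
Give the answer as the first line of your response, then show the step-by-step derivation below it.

6,1,3,0,2

step 1: dequeue 6; queue=[1,3]; order=6
step 2: dequeue 1; queue=[3,0,2,4,7]; order=6,1
step 3: dequeue 3; queue=[0,2,4,7]; order=6,1,3
step 4: dequeue 0; queue=[2,4,7]; order=6,1,3,0
step 5: dequeue 2; queue=[4,7]; order=6,1,3,0,2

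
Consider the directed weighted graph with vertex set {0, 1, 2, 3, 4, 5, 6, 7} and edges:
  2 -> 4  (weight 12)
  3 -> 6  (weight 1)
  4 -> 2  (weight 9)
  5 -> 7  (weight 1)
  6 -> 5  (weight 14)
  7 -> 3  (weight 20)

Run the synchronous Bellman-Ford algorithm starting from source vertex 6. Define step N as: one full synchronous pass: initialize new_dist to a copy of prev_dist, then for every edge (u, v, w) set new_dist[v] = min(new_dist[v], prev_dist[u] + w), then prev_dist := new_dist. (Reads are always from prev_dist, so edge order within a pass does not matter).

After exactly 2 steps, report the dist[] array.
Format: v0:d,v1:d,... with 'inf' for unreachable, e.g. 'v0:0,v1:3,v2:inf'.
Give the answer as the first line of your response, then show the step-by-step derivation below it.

v0:inf,v1:inf,v2:inf,v3:inf,v4:inf,v5:14,v6:0,v7:15

step 1: dist = v0:inf,v1:inf,v2:inf,v3:inf,v4:inf,v5:14,v6:0,v7:inf
step 2: dist = v0:inf,v1:inf,v2:inf,v3:inf,v4:inf,v5:14,v6:0,v7:15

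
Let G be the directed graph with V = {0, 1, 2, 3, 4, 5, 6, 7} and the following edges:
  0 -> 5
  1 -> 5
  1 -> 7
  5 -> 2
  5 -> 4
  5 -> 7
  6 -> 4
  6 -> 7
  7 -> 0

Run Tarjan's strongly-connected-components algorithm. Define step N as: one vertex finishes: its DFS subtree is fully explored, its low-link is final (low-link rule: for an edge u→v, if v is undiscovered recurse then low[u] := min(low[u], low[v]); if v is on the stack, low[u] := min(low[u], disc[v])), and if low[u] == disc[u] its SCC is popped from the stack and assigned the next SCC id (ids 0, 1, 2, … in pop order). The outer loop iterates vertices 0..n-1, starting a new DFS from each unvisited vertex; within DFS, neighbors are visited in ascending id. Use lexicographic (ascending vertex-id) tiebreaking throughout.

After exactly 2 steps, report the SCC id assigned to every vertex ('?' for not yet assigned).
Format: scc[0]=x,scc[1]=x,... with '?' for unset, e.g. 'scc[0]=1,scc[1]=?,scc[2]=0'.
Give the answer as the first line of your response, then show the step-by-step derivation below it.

scc[0]=?,scc[1]=?,scc[2]=0,scc[3]=?,scc[4]=1,scc[5]=?,scc[6]=?,scc[7]=?

step 1: low=(low[0]=0,low[1]=?,low[2]=2,low[3]=?,low[4]=?,low[5]=1,low[6]=?,low[7]=?); scc=(scc[0]=?,scc[1]=?,scc[2]=0,scc[3]=?,scc[4]=?,scc[5]=?,scc[6]=?,scc[7]=?)
step 2: low=(low[0]=0,low[1]=?,low[2]=2,low[3]=?,low[4]=3,low[5]=1,low[6]=?,low[7]=?); scc=(scc[0]=?,scc[1]=?,scc[2]=0,scc[3]=?,scc[4]=1,scc[5]=?,scc[6]=?,scc[7]=?)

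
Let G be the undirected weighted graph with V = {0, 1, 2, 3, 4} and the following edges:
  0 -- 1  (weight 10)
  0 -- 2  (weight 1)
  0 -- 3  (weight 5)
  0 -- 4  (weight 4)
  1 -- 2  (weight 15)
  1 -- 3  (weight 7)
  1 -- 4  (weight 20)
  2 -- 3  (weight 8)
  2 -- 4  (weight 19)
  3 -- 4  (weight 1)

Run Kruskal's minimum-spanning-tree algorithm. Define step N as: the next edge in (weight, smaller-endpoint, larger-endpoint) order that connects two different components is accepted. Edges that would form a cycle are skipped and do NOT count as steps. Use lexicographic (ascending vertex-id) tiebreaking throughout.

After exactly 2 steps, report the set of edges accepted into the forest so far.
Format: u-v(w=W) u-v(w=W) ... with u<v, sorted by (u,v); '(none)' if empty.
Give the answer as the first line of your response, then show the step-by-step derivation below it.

0-2(w=1) 3-4(w=1)

step 1: add edge 0-2 (w=1); MST = {0-2(w=1)}
step 2: add edge 3-4 (w=1); MST = {0-2(w=1) 3-4(w=1)}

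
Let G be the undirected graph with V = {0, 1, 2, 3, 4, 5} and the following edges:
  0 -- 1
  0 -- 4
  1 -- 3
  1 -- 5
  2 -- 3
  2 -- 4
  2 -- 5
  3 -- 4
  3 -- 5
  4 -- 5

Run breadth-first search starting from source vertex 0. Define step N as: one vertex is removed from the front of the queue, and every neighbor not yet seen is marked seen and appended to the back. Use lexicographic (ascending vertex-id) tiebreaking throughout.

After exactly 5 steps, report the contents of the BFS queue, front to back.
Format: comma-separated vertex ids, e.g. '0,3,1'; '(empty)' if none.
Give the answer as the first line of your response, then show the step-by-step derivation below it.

2

step 1: dequeue 0; queue=[1,4]; order=0
step 2: dequeue 1; queue=[4,3,5]; order=0,1
step 3: dequeue 4; queue=[3,5,2]; order=0,1,4
step 4: dequeue 3; queue=[5,2]; order=0,1,4,3
step 5: dequeue 5; queue=[2]; order=0,1,4,3,5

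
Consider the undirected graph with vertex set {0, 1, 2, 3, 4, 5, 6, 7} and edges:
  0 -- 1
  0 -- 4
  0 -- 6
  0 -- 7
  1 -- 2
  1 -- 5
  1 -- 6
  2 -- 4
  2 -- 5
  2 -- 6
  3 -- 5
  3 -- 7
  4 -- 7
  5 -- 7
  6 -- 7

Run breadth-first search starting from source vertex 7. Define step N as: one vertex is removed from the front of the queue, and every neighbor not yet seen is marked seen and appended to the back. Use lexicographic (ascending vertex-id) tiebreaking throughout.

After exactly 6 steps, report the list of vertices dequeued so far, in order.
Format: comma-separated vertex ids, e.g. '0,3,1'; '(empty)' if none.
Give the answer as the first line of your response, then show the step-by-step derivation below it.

7,0,3,4,5,6

step 1: dequeue 7; queue=[0,3,4,5,6]; order=7
step 2: dequeue 0; queue=[3,4,5,6,1]; order=7,0
step 3: dequeue 3; queue=[4,5,6,1]; order=7,0,3
step 4: dequeue 4; queue=[5,6,1,2]; order=7,0,3,4
step 5: dequeue 5; queue=[6,1,2]; order=7,0,3,4,5
step 6: dequeue 6; queue=[1,2]; order=7,0,3,4,5,6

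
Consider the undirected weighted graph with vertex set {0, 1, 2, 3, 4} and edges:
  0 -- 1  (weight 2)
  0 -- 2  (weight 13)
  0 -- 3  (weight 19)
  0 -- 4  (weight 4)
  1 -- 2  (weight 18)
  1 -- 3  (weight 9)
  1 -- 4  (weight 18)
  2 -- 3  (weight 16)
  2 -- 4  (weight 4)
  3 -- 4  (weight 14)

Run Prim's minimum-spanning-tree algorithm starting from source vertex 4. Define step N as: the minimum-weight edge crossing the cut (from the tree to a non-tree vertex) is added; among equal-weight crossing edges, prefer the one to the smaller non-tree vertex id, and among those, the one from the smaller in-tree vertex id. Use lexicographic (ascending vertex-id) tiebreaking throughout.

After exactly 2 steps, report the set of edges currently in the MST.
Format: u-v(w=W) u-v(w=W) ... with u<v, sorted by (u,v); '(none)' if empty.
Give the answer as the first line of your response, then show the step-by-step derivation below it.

0-1(w=2) 0-4(w=4)

step 1: add edge 0-4 (w=4); MST = {0-4(w=4)}
step 2: add edge 0-1 (w=2); MST = {0-1(w=2) 0-4(w=4)}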